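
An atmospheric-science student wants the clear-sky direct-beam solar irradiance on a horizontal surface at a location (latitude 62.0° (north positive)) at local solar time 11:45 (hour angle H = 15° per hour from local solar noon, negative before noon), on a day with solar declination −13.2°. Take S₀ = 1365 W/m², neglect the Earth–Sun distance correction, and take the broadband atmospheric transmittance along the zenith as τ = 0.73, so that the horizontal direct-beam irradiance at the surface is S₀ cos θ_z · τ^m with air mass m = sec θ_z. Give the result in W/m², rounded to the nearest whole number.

Hour angle H = 15° × (11.75 − 12) = -3.75°.
cos θ_z = sin(62.0°) sin(-13.2°) + cos(62.0°) cos(-13.2°) cos(-3.75°) = -0.2016 + 0.4561 = 0.2545.
Air mass m = 1/cos θ_z = 1/0.2545 = 3.929; τ^m = 0.73^3.929 = 0.2904.
Surface direct beam = 1365 × 0.2545 × 0.2904 = 100.88 W/m².

101 W/m²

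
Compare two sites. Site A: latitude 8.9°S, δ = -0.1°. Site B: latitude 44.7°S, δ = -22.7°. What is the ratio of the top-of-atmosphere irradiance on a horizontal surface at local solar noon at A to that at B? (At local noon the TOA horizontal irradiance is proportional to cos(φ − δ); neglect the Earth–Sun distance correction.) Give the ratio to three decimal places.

A: cos θ_z = cos(-8.9° − (-0.1°)) = 0.9882.
B: cos θ_z = cos(-44.7° − (-22.7°)) = 0.9272.
Ratio A/B = 0.9882 / 0.9272 = 1.0658.

1.066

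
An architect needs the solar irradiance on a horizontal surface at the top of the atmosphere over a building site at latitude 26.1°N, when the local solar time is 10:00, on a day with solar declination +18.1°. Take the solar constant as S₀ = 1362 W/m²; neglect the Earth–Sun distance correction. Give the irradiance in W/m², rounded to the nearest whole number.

Hour angle H = 15° × (10 − 12) = -30.00°.
With φ = 26.1°, δ = 18.1°, H = -30.00°: sin φ sin δ = 0.1367, cos φ cos δ cos H = 0.7392, so cos θ_z = 0.8759.
Top-of-atmosphere irradiance = S₀ cos θ_z = 1362 × 0.8759 = 1192.98 W/m².

1193 W/m²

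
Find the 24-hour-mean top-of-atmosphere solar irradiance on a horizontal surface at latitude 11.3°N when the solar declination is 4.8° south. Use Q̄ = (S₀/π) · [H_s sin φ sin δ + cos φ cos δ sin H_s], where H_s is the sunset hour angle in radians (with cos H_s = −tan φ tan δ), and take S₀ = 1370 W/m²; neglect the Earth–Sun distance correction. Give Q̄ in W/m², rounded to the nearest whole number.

415 W/m²

cos H_s = −tan(11.3°) · tan(-4.8°) = 0.0168, so H_s = arccos(0.0168) = 89.04°. In radians, H_s = 1.5540.
H_s sin φ sin δ = 1.5540 × 0.1959 × -0.0837 = -0.0255.
cos φ cos δ sin H_s = 0.9806 × 0.9965 × 0.9999 = 0.9771.
Q̄ = (1370/π) × (-0.0255 + 0.9771) = 436.08 × 0.9516 = 414.97 W/m².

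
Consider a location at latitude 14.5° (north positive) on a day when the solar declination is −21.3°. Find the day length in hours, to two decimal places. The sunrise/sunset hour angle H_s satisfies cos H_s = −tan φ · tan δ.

11.23 hours

The sunset hour angle satisfies cos H_s = −tan φ tan δ = 0.1008, giving H_s = 84.21°.
Day length = 2 H_s / 15° h⁻¹ = 168.42° / 15 = 11.228 h.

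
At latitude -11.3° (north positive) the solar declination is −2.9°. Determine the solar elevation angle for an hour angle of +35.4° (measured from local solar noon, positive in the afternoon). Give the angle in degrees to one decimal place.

cos θ_z = sin φ sin δ + cos φ cos δ cos H = (-0.1959)(-0.0506) + (0.9806)(0.9987)(0.8151) = 0.8082.
θ_z = arccos(0.8082) = 36.08°, so the elevation is 90° − 36.08° = 53.92°.

53.9°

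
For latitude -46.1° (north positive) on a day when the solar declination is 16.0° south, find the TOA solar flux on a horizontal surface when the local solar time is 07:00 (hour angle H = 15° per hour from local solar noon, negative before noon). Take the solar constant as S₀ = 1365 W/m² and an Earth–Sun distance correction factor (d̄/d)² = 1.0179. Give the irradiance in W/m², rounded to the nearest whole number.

516 W/m²

Hour angle H = 15° × (7 − 12) = -75.00°.
With φ = -46.1°, δ = -16.0°, H = -75.00°: sin φ sin δ = 0.1986, cos φ cos δ cos H = 0.1725, so cos θ_z = 0.3711.
Top-of-atmosphere irradiance = S₀ (d̄/d)² cos θ_z = 1365 × 1.0179 × 0.3711 = 515.62 W/m².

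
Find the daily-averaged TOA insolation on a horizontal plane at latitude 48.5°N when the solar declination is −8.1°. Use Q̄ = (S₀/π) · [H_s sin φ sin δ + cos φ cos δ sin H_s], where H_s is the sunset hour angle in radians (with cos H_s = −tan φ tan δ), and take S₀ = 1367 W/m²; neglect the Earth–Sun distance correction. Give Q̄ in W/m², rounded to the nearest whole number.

217 W/m²

The sunset hour angle satisfies cos H_s = −tan φ tan δ = 0.1609, giving H_s = 80.74°. In radians, H_s = 1.4092.
H_s sin φ sin δ = 1.4092 × 0.7490 × -0.1409 = -0.1487.
cos φ cos δ sin H_s = 0.6626 × 0.9900 × 0.9870 = 0.6474.
Q̄ = (1367/π) × (-0.1487 + 0.6474) = 435.13 × 0.4987 = 217.00 W/m².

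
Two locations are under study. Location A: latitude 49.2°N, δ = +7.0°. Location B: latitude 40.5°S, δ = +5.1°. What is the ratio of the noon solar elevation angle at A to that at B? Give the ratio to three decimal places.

A: 90° − |49.2 − (7.0)| = 47.80°.
B: 90° − |-40.5 − (5.1)| = 44.40°.
Ratio A/B = 47.8000 / 44.4000 = 1.0766.

1.077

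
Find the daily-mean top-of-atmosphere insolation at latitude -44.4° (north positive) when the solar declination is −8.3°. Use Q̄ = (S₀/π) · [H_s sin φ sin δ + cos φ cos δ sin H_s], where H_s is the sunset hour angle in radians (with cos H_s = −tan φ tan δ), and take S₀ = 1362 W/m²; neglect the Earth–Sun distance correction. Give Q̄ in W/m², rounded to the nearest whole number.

cos H_s = −tan(-44.4°) · tan(-8.3°) = -0.1429, so H_s = arccos(-0.1429) = 98.22°. In radians, H_s = 1.7143.
H_s sin φ sin δ = 1.7143 × -0.6997 × -0.1444 = 0.1732.
cos φ cos δ sin H_s = 0.7145 × 0.9895 × 0.9897 = 0.6997.
Q̄ = (1362/π) × (0.1732 + 0.6997) = 433.54 × 0.8729 = 378.44 W/m².

378 W/m²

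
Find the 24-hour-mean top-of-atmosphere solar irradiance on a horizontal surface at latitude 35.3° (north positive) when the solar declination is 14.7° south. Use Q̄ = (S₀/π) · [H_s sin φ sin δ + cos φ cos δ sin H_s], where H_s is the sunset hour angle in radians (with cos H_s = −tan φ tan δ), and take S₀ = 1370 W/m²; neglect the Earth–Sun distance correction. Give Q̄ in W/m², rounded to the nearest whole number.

−tan φ tan δ = −(0.7080)(-0.2623) = 0.1857; H_s = arccos(0.1857) = 79.30°. In radians, H_s = 1.3840.
H_s sin φ sin δ = 1.3840 × 0.5779 × -0.2538 = -0.2030.
cos φ cos δ sin H_s = 0.8161 × 0.9673 × 0.9826 = 0.7757.
Q̄ = (1370/π) × (-0.2030 + 0.7757) = 436.08 × 0.5727 = 249.74 W/m².

250 W/m²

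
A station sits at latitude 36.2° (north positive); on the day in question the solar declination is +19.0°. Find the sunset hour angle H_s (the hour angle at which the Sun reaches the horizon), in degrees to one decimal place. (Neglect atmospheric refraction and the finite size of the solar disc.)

The sunset hour angle satisfies cos H_s = −tan φ tan δ = -0.2520, giving H_s = 104.60°.

104.6°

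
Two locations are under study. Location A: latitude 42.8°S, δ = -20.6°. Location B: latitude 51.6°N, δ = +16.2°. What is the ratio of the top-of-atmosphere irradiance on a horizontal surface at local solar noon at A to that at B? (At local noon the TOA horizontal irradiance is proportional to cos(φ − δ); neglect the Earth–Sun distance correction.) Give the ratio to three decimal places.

A: cos θ_z = cos(-42.8° − (-20.6°)) = 0.9259.
B: cos θ_z = cos(51.6° − (16.2°)) = 0.8151.
Ratio A/B = 0.9259 / 0.8151 = 1.1359.

1.136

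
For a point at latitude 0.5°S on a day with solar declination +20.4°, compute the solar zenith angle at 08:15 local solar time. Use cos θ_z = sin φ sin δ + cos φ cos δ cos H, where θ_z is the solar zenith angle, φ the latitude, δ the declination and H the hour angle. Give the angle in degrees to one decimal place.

58.8°

Hour angle H = 15° × (8.25 − 12) = -56.25°.
With φ = -0.5°, δ = 20.4°, H = -56.25°: sin φ sin δ = -0.0030, cos φ cos δ cos H = 0.5207, so cos θ_z = 0.5177.
θ_z = arccos(0.5177) = 58.82°.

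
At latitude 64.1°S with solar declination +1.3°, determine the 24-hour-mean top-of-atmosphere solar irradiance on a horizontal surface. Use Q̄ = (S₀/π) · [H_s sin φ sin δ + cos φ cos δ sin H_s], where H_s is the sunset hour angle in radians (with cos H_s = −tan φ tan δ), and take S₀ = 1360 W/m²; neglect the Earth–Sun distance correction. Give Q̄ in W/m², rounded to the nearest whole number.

175 W/m²

cos H_s = −tan(-64.1°) · tan(1.3°) = 0.0467, so H_s = arccos(0.0467) = 87.32°. In radians, H_s = 1.5240.
H_s sin φ sin δ = 1.5240 × -0.8996 × 0.0227 = -0.0311.
cos φ cos δ sin H_s = 0.4368 × 0.9997 × 0.9989 = 0.4362.
Q̄ = (1360/π) × (-0.0311 + 0.4362) = 432.90 × 0.4051 = 175.37 W/m².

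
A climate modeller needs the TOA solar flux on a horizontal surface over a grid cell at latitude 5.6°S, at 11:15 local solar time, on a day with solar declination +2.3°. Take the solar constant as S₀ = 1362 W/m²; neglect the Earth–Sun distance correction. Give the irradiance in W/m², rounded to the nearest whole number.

1323 W/m²

Hour angle H = 15° × (11.25 − 12) = -11.25°.
cos θ_z = sin(-5.6°) sin(2.3°) + cos(-5.6°) cos(2.3°) cos(-11.25°) = -0.0039 + 0.9753 = 0.9714.
Top-of-atmosphere irradiance = S₀ cos θ_z = 1362 × 0.9714 = 1323.05 W/m².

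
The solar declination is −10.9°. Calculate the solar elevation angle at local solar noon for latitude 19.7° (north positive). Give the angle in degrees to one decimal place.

59.4°

At local solar noon the hour angle is zero, so the elevation is 90° − |φ − δ| = 90° − |19.7° − (-10.9°)| = 90° − 30.6° = 59.4°.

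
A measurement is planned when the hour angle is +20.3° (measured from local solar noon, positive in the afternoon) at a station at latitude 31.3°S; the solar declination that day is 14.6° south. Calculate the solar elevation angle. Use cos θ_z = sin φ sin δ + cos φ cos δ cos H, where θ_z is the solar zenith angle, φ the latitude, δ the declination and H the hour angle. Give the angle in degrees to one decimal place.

65.0°

cos θ_z = sin(-31.3°) sin(-14.6°) + cos(-31.3°) cos(-14.6°) cos(20.30°) = 0.1310 + 0.7755 = 0.9065.
θ_z = arccos(0.9065) = 24.97°, so the elevation is 90° − 24.97° = 65.03°.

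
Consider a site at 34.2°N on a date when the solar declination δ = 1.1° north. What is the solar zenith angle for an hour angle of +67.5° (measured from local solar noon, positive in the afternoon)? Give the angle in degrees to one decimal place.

cos θ_z = sin(34.2°) sin(1.1°) + cos(34.2°) cos(1.1°) cos(67.50°) = 0.0108 + 0.3165 = 0.3273.
θ_z = arccos(0.3273) = 70.90°.

70.9°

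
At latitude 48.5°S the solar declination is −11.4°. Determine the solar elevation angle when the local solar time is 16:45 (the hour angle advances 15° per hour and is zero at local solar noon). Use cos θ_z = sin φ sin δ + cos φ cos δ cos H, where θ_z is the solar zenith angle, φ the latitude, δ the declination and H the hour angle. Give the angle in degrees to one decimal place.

Hour angle H = 15° × (16.75 − 12) = 71.25°.
cos θ_z = sin(-48.5°) sin(-11.4°) + cos(-48.5°) cos(-11.4°) cos(71.25°) = 0.1480 + 0.2088 = 0.3568.
θ_z = arccos(0.3568) = 69.10°, so the elevation is 90° − 69.10° = 20.90°.

20.9°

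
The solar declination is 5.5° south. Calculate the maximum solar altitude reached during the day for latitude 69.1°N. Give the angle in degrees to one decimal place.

At local solar noon the hour angle is zero, so the elevation is 90° − |φ − δ| = 90° − |69.1° − (-5.5°)| = 90° − 74.6° = 15.4°.

15.4°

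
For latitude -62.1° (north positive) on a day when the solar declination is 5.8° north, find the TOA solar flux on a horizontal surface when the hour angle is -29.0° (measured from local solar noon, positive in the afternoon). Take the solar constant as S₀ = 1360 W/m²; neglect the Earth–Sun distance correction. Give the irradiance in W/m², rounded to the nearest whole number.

432 W/m²

cos θ_z = sin(-62.1°) sin(5.8°) + cos(-62.1°) cos(5.8°) cos(-29.00°) = -0.0893 + 0.4072 = 0.3179.
Top-of-atmosphere irradiance = S₀ cos θ_z = 1360 × 0.3179 = 432.34 W/m².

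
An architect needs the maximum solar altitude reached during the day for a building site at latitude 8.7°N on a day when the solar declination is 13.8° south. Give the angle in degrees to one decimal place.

67.5°

At local solar noon the hour angle is zero, so the elevation is 90° − |φ − δ| = 90° − |8.7° − (-13.8°)| = 90° − 22.5° = 67.5°.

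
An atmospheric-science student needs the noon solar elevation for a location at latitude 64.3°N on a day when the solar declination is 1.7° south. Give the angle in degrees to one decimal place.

At local solar noon the hour angle is zero, so the elevation is 90° − |φ − δ| = 90° − |64.3° − (-1.7°)| = 90° − 66.0° = 24.0°.

24.0°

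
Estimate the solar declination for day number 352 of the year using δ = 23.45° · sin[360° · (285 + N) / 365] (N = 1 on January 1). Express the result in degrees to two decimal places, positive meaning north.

-23.44°

360 × (285 + 352) / 365 = 628.274°; sin(628.274°) = -0.9995.
δ = 23.45 × -0.9995 = -23.438° ≈ -23.44°.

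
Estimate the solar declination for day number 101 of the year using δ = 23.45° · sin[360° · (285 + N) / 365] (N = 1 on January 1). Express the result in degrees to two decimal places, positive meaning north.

+8.29°

360 × (285 + 101) / 365 = 380.712°; sin(380.712°) = 0.3537.
δ = 23.45 × 0.3537 = 8.294° ≈ +8.29°.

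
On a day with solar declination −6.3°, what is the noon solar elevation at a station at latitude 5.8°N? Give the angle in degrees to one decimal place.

77.9°

At local solar noon the hour angle is zero, so the elevation is 90° − |φ − δ| = 90° − |5.8° − (-6.3°)| = 90° − 12.1° = 77.9°.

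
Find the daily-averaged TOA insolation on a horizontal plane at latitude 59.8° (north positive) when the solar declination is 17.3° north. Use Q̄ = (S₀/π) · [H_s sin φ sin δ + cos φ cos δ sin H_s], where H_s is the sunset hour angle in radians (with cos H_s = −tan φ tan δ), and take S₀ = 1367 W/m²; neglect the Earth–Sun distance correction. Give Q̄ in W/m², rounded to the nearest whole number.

−tan φ tan δ = −(1.7182)(0.3115) = -0.5352; H_s = arccos(-0.5352) = 122.36°. In radians, H_s = 2.1356.
H_s sin φ sin δ = 2.1356 × 0.8643 × 0.2974 = 0.5489.
cos φ cos δ sin H_s = 0.5030 × 0.9548 × 0.8447 = 0.4057.
Q̄ = (1367/π) × (0.5489 + 0.4057) = 435.13 × 0.9546 = 415.38 W/m².

415 W/m²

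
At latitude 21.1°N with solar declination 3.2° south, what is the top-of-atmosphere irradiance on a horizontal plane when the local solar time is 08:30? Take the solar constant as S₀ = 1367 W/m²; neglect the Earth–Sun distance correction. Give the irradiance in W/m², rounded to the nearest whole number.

748 W/m²

Hour angle H = 15° × (8.5 − 12) = -52.50°.
With φ = 21.1°, δ = -3.2°, H = -52.50°: sin φ sin δ = -0.0201, cos φ cos δ cos H = 0.5671, so cos θ_z = 0.5470.
Top-of-atmosphere irradiance = S₀ cos θ_z = 1367 × 0.5470 = 747.75 W/m².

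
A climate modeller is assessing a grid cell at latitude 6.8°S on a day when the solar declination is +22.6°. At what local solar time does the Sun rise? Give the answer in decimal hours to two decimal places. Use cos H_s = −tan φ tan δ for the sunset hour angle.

6.19 h

−tan φ tan δ = −(-0.1192)(0.4163) = 0.0496; H_s = arccos(0.0496) = 87.16°.
Sunrise is at 12 − H_s/15 = 12 − 5.811 = 6.189 h local solar time.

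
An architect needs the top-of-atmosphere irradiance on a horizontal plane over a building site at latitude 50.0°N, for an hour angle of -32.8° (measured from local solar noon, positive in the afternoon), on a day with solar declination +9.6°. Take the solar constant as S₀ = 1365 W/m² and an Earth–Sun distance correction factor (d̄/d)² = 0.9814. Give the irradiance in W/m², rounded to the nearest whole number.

cos θ_z = sin(50.0°) sin(9.6°) + cos(50.0°) cos(9.6°) cos(-32.80°) = 0.1278 + 0.5327 = 0.6605.
Top-of-atmosphere irradiance = S₀ (d̄/d)² cos θ_z = 1365 × 0.9814 × 0.6605 = 884.81 W/m².

885 W/m²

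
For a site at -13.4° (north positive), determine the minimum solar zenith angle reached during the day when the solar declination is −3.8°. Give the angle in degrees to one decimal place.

9.6°

At local solar noon the hour angle is zero, so the zenith angle is |φ − δ| = |-13.4° − (-3.8°)| = 9.6°.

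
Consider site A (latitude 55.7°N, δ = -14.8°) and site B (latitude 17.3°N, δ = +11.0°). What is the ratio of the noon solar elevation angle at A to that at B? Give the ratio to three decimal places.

0.233

A: 90° − |55.7 − (-14.8)| = 19.50°.
B: 90° − |17.3 − (11.0)| = 83.70°.
Ratio A/B = 19.5000 / 83.7000 = 0.2330.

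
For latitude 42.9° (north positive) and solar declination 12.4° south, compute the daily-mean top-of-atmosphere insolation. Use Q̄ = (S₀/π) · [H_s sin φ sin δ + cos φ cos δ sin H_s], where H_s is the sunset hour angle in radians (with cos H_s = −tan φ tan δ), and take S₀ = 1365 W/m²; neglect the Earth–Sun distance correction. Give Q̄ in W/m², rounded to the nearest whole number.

218 W/m²

The sunset hour angle satisfies cos H_s = −tan φ tan δ = 0.2043, giving H_s = 78.21°. In radians, H_s = 1.3650.
H_s sin φ sin δ = 1.3650 × 0.6807 × -0.2147 = -0.1995.
cos φ cos δ sin H_s = 0.7325 × 0.9767 × 0.9789 = 0.7003.
Q̄ = (1365/π) × (-0.1995 + 0.7003) = 434.49 × 0.5008 = 217.59 W/m².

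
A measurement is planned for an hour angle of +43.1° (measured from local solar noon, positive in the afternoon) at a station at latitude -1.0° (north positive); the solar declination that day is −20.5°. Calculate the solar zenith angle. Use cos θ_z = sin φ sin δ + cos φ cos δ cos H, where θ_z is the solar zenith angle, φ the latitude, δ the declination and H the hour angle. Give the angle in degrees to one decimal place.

cos θ_z = sin(-1.0°) sin(-20.5°) + cos(-1.0°) cos(-20.5°) cos(43.10°) = 0.0061 + 0.6838 = 0.6899.
θ_z = arccos(0.6899) = 46.38°.

46.4°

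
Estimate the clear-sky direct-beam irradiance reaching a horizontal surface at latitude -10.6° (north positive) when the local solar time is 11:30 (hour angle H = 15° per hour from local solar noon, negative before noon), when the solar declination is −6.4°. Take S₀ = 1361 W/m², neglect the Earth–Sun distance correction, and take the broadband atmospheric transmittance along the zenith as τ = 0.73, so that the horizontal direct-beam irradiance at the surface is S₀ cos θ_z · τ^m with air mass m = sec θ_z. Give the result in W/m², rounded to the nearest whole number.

Hour angle H = 15° × (11.5 − 12) = -7.50°.
cos θ_z = sin(-10.6°) sin(-6.4°) + cos(-10.6°) cos(-6.4°) cos(-7.50°) = 0.0205 + 0.9685 = 0.9890.
Air mass m = 1/cos θ_z = 1/0.9890 = 1.011; τ^m = 0.73^1.011 = 0.7275.
Surface direct beam = 1361 × 0.9890 × 0.7275 = 979.24 W/m².

979 W/m²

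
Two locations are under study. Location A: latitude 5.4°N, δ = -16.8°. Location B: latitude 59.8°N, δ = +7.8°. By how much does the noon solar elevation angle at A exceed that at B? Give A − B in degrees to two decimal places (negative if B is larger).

+29.80°

A: 90° − |5.4 − (-16.8)| = 67.80°.
B: 90° − |59.8 − (7.8)| = 38.00°.
A − B = 67.80 − 38.00 = 29.80°.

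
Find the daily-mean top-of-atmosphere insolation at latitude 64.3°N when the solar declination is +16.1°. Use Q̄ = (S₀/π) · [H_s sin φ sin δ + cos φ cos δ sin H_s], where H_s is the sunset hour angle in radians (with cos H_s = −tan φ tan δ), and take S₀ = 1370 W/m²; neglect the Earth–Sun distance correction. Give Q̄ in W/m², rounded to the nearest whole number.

387 W/m²

The sunset hour angle satisfies cos H_s = −tan φ tan δ = -0.5997, giving H_s = 126.85°. In radians, H_s = 2.2140.
H_s sin φ sin δ = 2.2140 × 0.9011 × 0.2773 = 0.5532.
cos φ cos δ sin H_s = 0.4337 × 0.9608 × 0.8002 = 0.3334.
Q̄ = (1370/π) × (0.5532 + 0.3334) = 436.08 × 0.8866 = 386.63 W/m².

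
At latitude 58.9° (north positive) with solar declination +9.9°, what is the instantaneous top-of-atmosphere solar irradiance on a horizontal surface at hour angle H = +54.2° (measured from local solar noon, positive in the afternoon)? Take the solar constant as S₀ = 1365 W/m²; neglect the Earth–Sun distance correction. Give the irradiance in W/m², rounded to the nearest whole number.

With φ = 58.9°, δ = 9.9°, H = 54.20°: sin φ sin δ = 0.1472, cos φ cos δ cos H = 0.2977, so cos θ_z = 0.4449.
Top-of-atmosphere irradiance = S₀ cos θ_z = 1365 × 0.4449 = 607.29 W/m².

607 W/m²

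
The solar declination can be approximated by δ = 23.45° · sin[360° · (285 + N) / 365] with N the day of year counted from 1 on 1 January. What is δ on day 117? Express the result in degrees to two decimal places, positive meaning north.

+13.95°

360 × (285 + 117) / 365 = 396.493°; sin(396.493°) = 0.5947.
δ = 23.45 × 0.5947 = 13.946° ≈ +13.95°.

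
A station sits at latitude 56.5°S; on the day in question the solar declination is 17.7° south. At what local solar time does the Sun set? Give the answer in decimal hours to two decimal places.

The sunset hour angle satisfies cos H_s = −tan φ tan δ = -0.4822, giving H_s = 118.83°.
Sunset is at 12 + H_s/15 = 12 + 7.922 = 19.922 h local solar time.

19.92 h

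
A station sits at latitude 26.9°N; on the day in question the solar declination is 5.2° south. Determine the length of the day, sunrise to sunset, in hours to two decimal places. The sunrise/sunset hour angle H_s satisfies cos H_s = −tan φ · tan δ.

The sunset hour angle satisfies cos H_s = −tan φ tan δ = 0.0462, giving H_s = 87.35°.
Day length = 2 H_s / 15° h⁻¹ = 174.70° / 15 = 11.647 h.

11.65 hours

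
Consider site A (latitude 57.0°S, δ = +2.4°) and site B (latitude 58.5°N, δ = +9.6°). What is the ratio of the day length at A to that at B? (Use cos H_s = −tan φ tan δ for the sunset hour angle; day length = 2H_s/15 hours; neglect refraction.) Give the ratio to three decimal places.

0.814

A: H_s = arccos(−tan -57.0° · tan 2.4°) = 86.30°, so 2H_s/15 = 11.5067 h.
B: H_s = arccos(−tan 58.5° · tan 9.6°) = 106.02°, so 2H_s/15 = 14.1360 h.
Ratio A/B = 11.5067 / 14.1360 = 0.8140.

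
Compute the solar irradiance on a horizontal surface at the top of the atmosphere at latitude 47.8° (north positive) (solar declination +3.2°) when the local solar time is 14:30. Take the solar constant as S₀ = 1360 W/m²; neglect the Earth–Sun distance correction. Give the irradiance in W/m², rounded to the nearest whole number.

780 W/m²

Hour angle H = 15° × (14.5 − 12) = 37.50°.
With φ = 47.8°, δ = 3.2°, H = 37.50°: sin φ sin δ = 0.0414, cos φ cos δ cos H = 0.5321, so cos θ_z = 0.5735.
Top-of-atmosphere irradiance = S₀ cos θ_z = 1360 × 0.5735 = 779.96 W/m².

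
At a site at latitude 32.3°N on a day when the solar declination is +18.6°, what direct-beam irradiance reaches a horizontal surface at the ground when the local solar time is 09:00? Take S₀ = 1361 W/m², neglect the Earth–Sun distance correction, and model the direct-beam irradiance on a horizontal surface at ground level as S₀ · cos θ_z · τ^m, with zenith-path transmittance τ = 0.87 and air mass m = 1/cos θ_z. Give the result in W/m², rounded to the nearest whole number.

830 W/m²

Hour angle H = 15° × (9 − 12) = -45.00°.
cos θ_z = sin(32.3°) sin(18.6°) + cos(32.3°) cos(18.6°) cos(-45.00°) = 0.1704 + 0.5665 = 0.7369.
Air mass m = 1/cos θ_z = 1/0.7369 = 1.357; τ^m = 0.87^1.357 = 0.8278.
Surface direct beam = 1361 × 0.7369 × 0.8278 = 830.22 W/m².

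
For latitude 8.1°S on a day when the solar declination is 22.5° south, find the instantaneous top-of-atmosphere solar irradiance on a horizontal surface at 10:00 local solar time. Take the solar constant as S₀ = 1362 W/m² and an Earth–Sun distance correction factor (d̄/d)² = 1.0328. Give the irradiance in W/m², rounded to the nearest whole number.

Hour angle H = 15° × (10 − 12) = -30.00°.
cos θ_z = sin φ sin δ + cos φ cos δ cos H = (-0.1409)(-0.3827) + (0.9900)(0.9239)(0.8660) = 0.8460.
Top-of-atmosphere irradiance = S₀ (d̄/d)² cos θ_z = 1362 × 1.0328 × 0.8460 = 1190.05 W/m².

1190 W/m²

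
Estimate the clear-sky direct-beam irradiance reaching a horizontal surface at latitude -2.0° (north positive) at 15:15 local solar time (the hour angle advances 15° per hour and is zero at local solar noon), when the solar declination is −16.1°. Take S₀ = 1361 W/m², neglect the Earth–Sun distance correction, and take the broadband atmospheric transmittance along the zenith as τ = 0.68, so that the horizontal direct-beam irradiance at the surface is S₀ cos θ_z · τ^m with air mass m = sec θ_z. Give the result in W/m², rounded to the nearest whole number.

Hour angle H = 15° × (15.25 − 12) = 48.75°.
With φ = -2.0°, δ = -16.1°, H = 48.75°: sin φ sin δ = 0.0097, cos φ cos δ cos H = 0.6331, so cos θ_z = 0.6428.
Air mass m = 1/cos θ_z = 1/0.6428 = 1.556; τ^m = 0.68^1.556 = 0.5488.
Surface direct beam = 1361 × 0.6428 × 0.5488 = 480.12 W/m².

480 W/m²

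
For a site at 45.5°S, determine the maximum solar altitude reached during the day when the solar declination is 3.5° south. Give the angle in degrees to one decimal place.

At local solar noon the hour angle is zero, so the elevation is 90° − |φ − δ| = 90° − |-45.5° − (-3.5°)| = 90° − 42.0° = 48.0°.

48.0°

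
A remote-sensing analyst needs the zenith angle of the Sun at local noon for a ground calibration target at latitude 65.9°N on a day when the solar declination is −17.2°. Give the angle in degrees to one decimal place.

83.1°

At local solar noon the hour angle is zero, so the zenith angle is |φ − δ| = |65.9° − (-17.2°)| = 83.1°.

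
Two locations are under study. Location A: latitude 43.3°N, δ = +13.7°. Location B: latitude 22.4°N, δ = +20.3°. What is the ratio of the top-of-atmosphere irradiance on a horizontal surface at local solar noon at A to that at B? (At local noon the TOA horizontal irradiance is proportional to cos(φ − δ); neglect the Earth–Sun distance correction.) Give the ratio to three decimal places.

A: cos θ_z = cos(43.3° − (13.7°)) = 0.8695.
B: cos θ_z = cos(22.4° − (20.3°)) = 0.9993.
Ratio A/B = 0.8695 / 0.9993 = 0.8701.

0.870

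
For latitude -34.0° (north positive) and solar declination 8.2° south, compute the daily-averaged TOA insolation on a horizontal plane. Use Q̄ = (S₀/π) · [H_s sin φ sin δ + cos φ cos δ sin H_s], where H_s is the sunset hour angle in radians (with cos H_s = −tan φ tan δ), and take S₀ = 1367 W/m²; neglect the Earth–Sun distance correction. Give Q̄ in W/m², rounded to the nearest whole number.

cos H_s = −tan(-34.0°) · tan(-8.2°) = -0.0972, so H_s = arccos(-0.0972) = 95.58°. In radians, H_s = 1.6682.
H_s sin φ sin δ = 1.6682 × -0.5592 × -0.1426 = 0.1330.
cos φ cos δ sin H_s = 0.8290 × 0.9898 × 0.9953 = 0.8167.
Q̄ = (1367/π) × (0.1330 + 0.8167) = 435.13 × 0.9497 = 413.24 W/m².

413 W/m²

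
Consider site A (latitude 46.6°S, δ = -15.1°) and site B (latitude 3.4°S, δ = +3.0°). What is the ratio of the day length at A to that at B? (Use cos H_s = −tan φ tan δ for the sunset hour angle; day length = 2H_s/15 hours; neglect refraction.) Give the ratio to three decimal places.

1.187

A: H_s = arccos(−tan -46.6° · tan -15.1°) = 106.58°, so 2H_s/15 = 14.2107 h.
B: H_s = arccos(−tan -3.4° · tan 3.0°) = 89.82°, so 2H_s/15 = 11.9760 h.
Ratio A/B = 14.2107 / 11.9760 = 1.1866.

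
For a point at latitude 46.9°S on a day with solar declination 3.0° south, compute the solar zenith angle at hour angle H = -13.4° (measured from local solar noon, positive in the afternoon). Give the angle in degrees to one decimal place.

45.4°

With φ = -46.9°, δ = -3.0°, H = -13.40°: sin φ sin δ = 0.0382, cos φ cos δ cos H = 0.6638, so cos θ_z = 0.7020.
θ_z = arccos(0.7020) = 45.41°.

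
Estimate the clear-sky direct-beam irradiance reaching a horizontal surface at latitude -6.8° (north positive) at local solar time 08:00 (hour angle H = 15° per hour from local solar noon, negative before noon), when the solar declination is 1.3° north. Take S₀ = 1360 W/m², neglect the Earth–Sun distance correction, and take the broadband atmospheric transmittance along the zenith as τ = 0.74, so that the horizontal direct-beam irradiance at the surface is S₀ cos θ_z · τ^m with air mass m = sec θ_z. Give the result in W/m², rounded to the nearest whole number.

Hour angle H = 15° × (8 − 12) = -60.00°.
cos θ_z = sin φ sin δ + cos φ cos δ cos H = (-0.1184)(0.0227) + (0.9930)(0.9997)(0.5000) = 0.4937.
Air mass m = 1/cos θ_z = 1/0.4937 = 2.026; τ^m = 0.74^2.026 = 0.5433.
Surface direct beam = 1360 × 0.4937 × 0.5433 = 364.79 W/m².

365 W/m²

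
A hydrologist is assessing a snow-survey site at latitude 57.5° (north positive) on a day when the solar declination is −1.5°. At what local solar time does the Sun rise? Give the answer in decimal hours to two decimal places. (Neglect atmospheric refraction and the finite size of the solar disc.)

6.16 h

−tan φ tan δ = −(1.5697)(-0.0262) = 0.0411; H_s = arccos(0.0411) = 87.64°.
Sunrise is at 12 − H_s/15 = 12 − 5.843 = 6.157 h local solar time.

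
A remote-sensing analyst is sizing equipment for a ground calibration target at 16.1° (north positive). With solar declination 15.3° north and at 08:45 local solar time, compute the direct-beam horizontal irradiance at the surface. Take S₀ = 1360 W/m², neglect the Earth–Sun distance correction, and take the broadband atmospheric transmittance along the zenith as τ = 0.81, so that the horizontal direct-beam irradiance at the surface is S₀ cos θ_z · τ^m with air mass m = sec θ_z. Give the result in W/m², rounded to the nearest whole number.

684 W/m²

Hour angle H = 15° × (8.75 − 12) = -48.75°.
cos θ_z = sin φ sin δ + cos φ cos δ cos H = (0.2773)(0.2639) + (0.9608)(0.9646)(0.6593) = 0.6842.
Air mass m = 1/cos θ_z = 1/0.6842 = 1.462; τ^m = 0.81^1.462 = 0.7349.
Surface direct beam = 1360 × 0.6842 × 0.7349 = 683.83 W/m².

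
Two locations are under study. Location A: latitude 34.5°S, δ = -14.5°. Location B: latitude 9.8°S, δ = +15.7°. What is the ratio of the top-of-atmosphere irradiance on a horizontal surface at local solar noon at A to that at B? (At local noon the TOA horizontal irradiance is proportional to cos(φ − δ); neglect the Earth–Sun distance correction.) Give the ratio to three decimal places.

1.041

A: cos θ_z = cos(-34.5° − (-14.5°)) = 0.9397.
B: cos θ_z = cos(-9.8° − (15.7°)) = 0.9026.
Ratio A/B = 0.9397 / 0.9026 = 1.0411.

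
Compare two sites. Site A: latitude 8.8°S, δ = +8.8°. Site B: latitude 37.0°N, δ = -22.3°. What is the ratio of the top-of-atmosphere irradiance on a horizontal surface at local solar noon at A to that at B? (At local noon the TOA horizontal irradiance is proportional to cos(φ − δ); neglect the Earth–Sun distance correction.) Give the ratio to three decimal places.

1.867

A: cos θ_z = cos(-8.8° − (8.8°)) = 0.9532.
B: cos θ_z = cos(37.0° − (-22.3°)) = 0.5105.
Ratio A/B = 0.9532 / 0.5105 = 1.8672.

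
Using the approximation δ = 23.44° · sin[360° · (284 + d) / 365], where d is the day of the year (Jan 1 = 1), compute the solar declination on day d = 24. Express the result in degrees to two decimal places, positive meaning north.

-19.48°

360 × (284 + 24) / 365 = 303.781°; sin(303.781°) = -0.8312.
δ = 23.44 × -0.8312 = -19.483° ≈ -19.48°.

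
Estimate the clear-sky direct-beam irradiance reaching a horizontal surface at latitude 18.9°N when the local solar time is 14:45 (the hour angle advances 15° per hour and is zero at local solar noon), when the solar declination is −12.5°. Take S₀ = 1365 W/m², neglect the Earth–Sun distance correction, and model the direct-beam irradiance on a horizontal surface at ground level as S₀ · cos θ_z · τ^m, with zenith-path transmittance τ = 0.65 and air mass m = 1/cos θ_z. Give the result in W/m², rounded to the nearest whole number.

427 W/m²

Hour angle H = 15° × (14.75 − 12) = 41.25°.
cos θ_z = sin φ sin δ + cos φ cos δ cos H = (0.3239)(-0.2164) + (0.9461)(0.9763)(0.7518) = 0.6243.
Air mass m = 1/cos θ_z = 1/0.6243 = 1.602; τ^m = 0.65^1.602 = 0.5015.
Surface direct beam = 1365 × 0.6243 × 0.5015 = 427.36 W/m².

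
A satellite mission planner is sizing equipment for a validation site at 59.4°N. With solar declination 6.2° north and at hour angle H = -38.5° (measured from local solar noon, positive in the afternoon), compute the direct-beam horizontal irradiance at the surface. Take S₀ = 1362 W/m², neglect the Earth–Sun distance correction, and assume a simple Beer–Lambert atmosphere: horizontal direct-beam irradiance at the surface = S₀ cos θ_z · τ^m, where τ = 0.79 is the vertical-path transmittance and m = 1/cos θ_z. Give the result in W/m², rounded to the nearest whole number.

411 W/m²

cos θ_z = sin φ sin δ + cos φ cos δ cos H = (0.8607)(0.1080) + (0.5090)(0.9942)(0.7826) = 0.4890.
Air mass m = 1/cos θ_z = 1/0.4890 = 2.045; τ^m = 0.79^2.045 = 0.6175.
Surface direct beam = 1362 × 0.4890 × 0.6175 = 411.27 W/m².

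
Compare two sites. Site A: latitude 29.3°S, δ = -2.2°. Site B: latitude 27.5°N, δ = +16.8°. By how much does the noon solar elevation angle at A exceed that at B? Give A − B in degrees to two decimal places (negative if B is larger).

-16.40°

A: 90° − |-29.3 − (-2.2)| = 62.90°.
B: 90° − |27.5 − (16.8)| = 79.30°.
A − B = 62.90 − 79.30 = -16.40°.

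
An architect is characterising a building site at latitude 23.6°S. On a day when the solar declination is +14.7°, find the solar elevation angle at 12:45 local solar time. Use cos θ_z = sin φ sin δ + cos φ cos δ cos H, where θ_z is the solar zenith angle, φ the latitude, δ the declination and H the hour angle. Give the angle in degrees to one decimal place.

50.2°

Hour angle H = 15° × (12.75 − 12) = 11.25°.
cos θ_z = sin φ sin δ + cos φ cos δ cos H = (-0.4003)(0.2538) + (0.9164)(0.9673)(0.9808) = 0.7678.
θ_z = arccos(0.7678) = 39.84°, so the elevation is 90° − 39.84° = 50.16°.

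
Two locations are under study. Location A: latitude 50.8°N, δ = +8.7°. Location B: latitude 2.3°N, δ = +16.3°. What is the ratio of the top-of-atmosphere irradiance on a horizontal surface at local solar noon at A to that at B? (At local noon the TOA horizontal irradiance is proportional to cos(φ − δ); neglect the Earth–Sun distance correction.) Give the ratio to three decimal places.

0.765

A: cos θ_z = cos(50.8° − (8.7°)) = 0.7420.
B: cos θ_z = cos(2.3° − (16.3°)) = 0.9703.
Ratio A/B = 0.7420 / 0.9703 = 0.7647.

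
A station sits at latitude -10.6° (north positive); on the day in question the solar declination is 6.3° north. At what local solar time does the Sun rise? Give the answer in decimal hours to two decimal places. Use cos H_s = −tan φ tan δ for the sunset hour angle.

6.08 h

−tan φ tan δ = −(-0.1871)(0.1104) = 0.0207; H_s = arccos(0.0207) = 88.81°.
Sunrise is at 12 − H_s/15 = 12 − 5.921 = 6.079 h local solar time.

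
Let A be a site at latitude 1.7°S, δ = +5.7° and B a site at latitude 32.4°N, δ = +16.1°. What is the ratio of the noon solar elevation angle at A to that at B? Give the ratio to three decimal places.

1.121

A: 90° − |-1.7 − (5.7)| = 82.60°.
B: 90° − |32.4 − (16.1)| = 73.70°.
Ratio A/B = 82.6000 / 73.7000 = 1.1208.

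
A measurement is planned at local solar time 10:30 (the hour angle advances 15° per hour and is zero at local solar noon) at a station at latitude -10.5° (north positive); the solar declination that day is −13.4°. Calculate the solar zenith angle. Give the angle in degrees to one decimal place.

22.2°

Hour angle H = 15° × (10.5 − 12) = -22.50°.
With φ = -10.5°, δ = -13.4°, H = -22.50°: sin φ sin δ = 0.0422, cos φ cos δ cos H = 0.8837, so cos θ_z = 0.9259.
θ_z = arccos(0.9259) = 22.20°.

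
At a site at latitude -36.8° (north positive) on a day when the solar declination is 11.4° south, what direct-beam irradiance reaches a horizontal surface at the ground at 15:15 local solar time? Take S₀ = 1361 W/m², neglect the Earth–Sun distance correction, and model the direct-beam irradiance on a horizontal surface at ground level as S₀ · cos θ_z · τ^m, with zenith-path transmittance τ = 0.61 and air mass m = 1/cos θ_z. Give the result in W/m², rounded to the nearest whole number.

Hour angle H = 15° × (15.25 − 12) = 48.75°.
With φ = -36.8°, δ = -11.4°, H = 48.75°: sin φ sin δ = 0.1184, cos φ cos δ cos H = 0.5175, so cos θ_z = 0.6359.
Air mass m = 1/cos θ_z = 1/0.6359 = 1.573; τ^m = 0.61^1.573 = 0.4595.
Surface direct beam = 1361 × 0.6359 × 0.4595 = 397.68 W/m².

398 W/m²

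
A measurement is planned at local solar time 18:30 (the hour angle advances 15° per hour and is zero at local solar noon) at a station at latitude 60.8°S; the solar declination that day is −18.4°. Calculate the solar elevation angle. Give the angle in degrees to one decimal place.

12.4°

Hour angle H = 15° × (18.5 − 12) = 97.50°.
With φ = -60.8°, δ = -18.4°, H = 97.50°: sin φ sin δ = 0.2755, cos φ cos δ cos H = -0.0604, so cos θ_z = 0.2151.
θ_z = arccos(0.2151) = 77.58°, so the elevation is 90° − 77.58° = 12.42°.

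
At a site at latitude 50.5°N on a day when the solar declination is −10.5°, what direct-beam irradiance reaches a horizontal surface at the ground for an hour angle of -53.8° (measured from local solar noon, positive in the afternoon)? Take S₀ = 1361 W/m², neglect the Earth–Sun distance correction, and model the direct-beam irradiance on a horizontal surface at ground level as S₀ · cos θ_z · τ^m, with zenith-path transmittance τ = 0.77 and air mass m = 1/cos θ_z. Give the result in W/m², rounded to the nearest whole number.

99 W/m²

cos θ_z = sin(50.5°) sin(-10.5°) + cos(50.5°) cos(-10.5°) cos(-53.80°) = -0.1406 + 0.3694 = 0.2288.
Air mass m = 1/cos θ_z = 1/0.2288 = 4.371; τ^m = 0.77^4.371 = 0.3190.
Surface direct beam = 1361 × 0.2288 × 0.3190 = 99.34 W/m².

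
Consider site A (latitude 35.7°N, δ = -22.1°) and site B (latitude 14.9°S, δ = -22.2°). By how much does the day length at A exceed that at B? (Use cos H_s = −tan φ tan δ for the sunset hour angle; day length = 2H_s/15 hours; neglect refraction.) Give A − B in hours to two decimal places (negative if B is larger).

-3.09 h

A: H_s = arccos(−tan 35.7° · tan -22.1°) = 73.04°, so 2H_s/15 = 9.7387 h.
B: H_s = arccos(−tan -14.9° · tan -22.2°) = 96.23°, so 2H_s/15 = 12.8307 h.
A − B = 9.7387 − 12.8307 = -3.0920 h.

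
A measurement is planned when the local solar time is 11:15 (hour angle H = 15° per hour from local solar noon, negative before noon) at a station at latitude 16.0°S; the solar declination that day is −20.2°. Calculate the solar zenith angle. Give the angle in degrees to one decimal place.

11.5°

Hour angle H = 15° × (11.25 − 12) = -11.25°.
cos θ_z = sin φ sin δ + cos φ cos δ cos H = (-0.2756)(-0.3453) + (0.9613)(0.9385)(0.9808) = 0.9800.
θ_z = arccos(0.9800) = 11.48°.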